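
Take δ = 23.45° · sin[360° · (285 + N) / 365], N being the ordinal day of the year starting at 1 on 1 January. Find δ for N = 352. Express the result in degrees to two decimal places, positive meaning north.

-23.44°

360 × (285 + 352) / 365 = 628.274°; sin(628.274°) = -0.9995.
δ = 23.45 × -0.9995 = -23.438° ≈ -23.44°.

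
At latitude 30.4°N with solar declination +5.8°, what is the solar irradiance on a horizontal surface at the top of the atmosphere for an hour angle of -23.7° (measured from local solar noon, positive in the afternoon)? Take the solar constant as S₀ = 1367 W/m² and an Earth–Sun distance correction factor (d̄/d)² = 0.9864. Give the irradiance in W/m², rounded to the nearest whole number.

1128 W/m²

cos θ_z = sin(30.4°) sin(5.8°) + cos(30.4°) cos(5.8°) cos(-23.70°) = 0.0511 + 0.7857 = 0.8368.
Top-of-atmosphere irradiance = S₀ (d̄/d)² cos θ_z = 1367 × 0.9864 × 0.8368 = 1128.35 W/m².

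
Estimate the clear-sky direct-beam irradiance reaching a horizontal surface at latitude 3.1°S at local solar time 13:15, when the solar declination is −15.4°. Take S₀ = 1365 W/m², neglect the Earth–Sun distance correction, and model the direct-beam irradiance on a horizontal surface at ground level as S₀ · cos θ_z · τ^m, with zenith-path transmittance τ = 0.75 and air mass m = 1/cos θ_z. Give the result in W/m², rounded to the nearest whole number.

926 W/m²

Hour angle H = 15° × (13.25 − 12) = 18.75°.
cos θ_z = sin(-3.1°) sin(-15.4°) + cos(-3.1°) cos(-15.4°) cos(18.75°) = 0.0144 + 0.9116 = 0.9260.
Air mass m = 1/cos θ_z = 1/0.9260 = 1.080; τ^m = 0.75^1.080 = 0.7329.
Surface direct beam = 1365 × 0.9260 × 0.7329 = 926.38 W/m².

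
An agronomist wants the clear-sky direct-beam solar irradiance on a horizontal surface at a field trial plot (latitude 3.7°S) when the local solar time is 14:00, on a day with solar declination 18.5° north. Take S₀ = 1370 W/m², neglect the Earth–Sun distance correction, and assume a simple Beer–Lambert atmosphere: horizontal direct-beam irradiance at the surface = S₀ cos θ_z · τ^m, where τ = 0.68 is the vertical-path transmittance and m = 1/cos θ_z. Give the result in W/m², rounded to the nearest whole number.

Hour angle H = 15° × (14 − 12) = 30.00°.
cos θ_z = sin(-3.7°) sin(18.5°) + cos(-3.7°) cos(18.5°) cos(30.00°) = -0.0205 + 0.8196 = 0.7991.
Air mass m = 1/cos θ_z = 1/0.7991 = 1.251; τ^m = 0.68^1.251 = 0.6173.
Surface direct beam = 1370 × 0.7991 × 0.6173 = 675.80 W/m².

676 W/m²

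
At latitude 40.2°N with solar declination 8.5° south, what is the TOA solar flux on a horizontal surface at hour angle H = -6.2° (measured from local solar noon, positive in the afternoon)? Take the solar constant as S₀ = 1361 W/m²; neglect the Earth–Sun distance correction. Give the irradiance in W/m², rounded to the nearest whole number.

With φ = 40.2°, δ = -8.5°, H = -6.20°: sin φ sin δ = -0.0954, cos φ cos δ cos H = 0.7510, so cos θ_z = 0.6556.
Top-of-atmosphere irradiance = S₀ cos θ_z = 1361 × 0.6556 = 892.27 W/m².

892 W/m²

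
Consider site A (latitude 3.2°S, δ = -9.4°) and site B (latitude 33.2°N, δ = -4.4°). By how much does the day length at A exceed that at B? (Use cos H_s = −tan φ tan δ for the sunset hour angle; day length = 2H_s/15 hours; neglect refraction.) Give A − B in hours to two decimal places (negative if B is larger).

+0.46 h

A: H_s = arccos(−tan -3.2° · tan -9.4°) = 90.53°, so 2H_s/15 = 12.0707 h.
B: H_s = arccos(−tan 33.2° · tan -4.4°) = 87.11°, so 2H_s/15 = 11.6147 h.
A − B = 12.0707 − 11.6147 = 0.4560 h.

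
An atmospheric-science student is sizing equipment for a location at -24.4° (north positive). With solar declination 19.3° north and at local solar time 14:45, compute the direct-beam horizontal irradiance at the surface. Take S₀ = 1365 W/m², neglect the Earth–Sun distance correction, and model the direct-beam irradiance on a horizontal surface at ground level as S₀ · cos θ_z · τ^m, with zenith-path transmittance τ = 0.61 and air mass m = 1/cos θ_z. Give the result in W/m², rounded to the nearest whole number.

Hour angle H = 15° × (14.75 − 12) = 41.25°.
cos θ_z = sin φ sin δ + cos φ cos δ cos H = (-0.4131)(0.3305) + (0.9107)(0.9438)(0.7518) = 0.5097.
Air mass m = 1/cos θ_z = 1/0.5097 = 1.962; τ^m = 0.61^1.962 = 0.3792.
Surface direct beam = 1365 × 0.5097 × 0.3792 = 263.82 W/m².

264 W/m²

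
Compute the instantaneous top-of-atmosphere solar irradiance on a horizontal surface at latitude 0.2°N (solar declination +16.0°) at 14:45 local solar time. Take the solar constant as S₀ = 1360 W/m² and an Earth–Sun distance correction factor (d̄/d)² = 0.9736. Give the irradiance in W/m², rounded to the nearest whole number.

958 W/m²

Hour angle H = 15° × (14.75 − 12) = 41.25°.
cos θ_z = sin φ sin δ + cos φ cos δ cos H = (0.0035)(0.2756) + (1.0000)(0.9613)(0.7518) = 0.7237.
Top-of-atmosphere irradiance = S₀ (d̄/d)² cos θ_z = 1360 × 0.9736 × 0.7237 = 958.25 W/m².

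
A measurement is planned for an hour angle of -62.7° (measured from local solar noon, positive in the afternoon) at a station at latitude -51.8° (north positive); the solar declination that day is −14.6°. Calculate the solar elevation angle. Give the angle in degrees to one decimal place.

With φ = -51.8°, δ = -14.6°, H = -62.70°: sin φ sin δ = 0.1981, cos φ cos δ cos H = 0.2745, so cos θ_z = 0.4726.
θ_z = arccos(0.4726) = 61.80°, so the elevation is 90° − 61.80° = 28.20°.

28.2°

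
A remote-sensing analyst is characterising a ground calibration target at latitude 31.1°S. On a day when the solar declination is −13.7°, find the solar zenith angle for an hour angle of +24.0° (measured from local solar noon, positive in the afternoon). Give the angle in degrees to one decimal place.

cos θ_z = sin(-31.1°) sin(-13.7°) + cos(-31.1°) cos(-13.7°) cos(24.00°) = 0.1223 + 0.7600 = 0.8823.
θ_z = arccos(0.8823) = 28.08°.

28.1°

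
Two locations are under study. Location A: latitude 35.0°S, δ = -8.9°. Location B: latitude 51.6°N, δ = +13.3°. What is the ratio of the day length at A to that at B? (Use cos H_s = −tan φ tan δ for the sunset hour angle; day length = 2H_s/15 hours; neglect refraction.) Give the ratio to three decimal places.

0.897

A: H_s = arccos(−tan -35.0° · tan -8.9°) = 96.30°, so 2H_s/15 = 12.8400 h.
B: H_s = arccos(−tan 51.6° · tan 13.3°) = 107.35°, so 2H_s/15 = 14.3133 h.
Ratio A/B = 12.8400 / 14.3133 = 0.8971.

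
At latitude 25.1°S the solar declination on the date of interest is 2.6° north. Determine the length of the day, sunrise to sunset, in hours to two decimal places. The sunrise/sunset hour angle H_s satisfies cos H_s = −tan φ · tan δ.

cos H_s = −tan(-25.1°) · tan(2.6°) = 0.0213, so H_s = arccos(0.0213) = 88.78°.
Day length = 2 H_s / 15° h⁻¹ = 177.56° / 15 = 11.837 h.

11.84 hours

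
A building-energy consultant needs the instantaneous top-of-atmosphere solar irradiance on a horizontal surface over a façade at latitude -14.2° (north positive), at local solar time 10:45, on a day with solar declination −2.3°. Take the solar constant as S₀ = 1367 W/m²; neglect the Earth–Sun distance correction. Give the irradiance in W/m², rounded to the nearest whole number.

1267 W/m²

Hour angle H = 15° × (10.75 − 12) = -18.75°.
cos θ_z = sin(-14.2°) sin(-2.3°) + cos(-14.2°) cos(-2.3°) cos(-18.75°) = 0.0098 + 0.9173 = 0.9271.
Top-of-atmosphere irradiance = S₀ cos θ_z = 1367 × 0.9271 = 1267.35 W/m².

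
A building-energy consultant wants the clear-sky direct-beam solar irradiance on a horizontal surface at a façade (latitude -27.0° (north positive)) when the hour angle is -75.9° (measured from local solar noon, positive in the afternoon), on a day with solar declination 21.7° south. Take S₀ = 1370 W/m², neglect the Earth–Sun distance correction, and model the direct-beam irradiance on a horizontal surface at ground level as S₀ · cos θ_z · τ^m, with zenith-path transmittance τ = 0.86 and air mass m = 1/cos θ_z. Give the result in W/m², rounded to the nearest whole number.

cos θ_z = sin(-27.0°) sin(-21.7°) + cos(-27.0°) cos(-21.7°) cos(-75.90°) = 0.1679 + 0.2017 = 0.3696.
Air mass m = 1/cos θ_z = 1/0.3696 = 2.706; τ^m = 0.86^2.706 = 0.6649.
Surface direct beam = 1370 × 0.3696 × 0.6649 = 336.67 W/m².

337 W/m²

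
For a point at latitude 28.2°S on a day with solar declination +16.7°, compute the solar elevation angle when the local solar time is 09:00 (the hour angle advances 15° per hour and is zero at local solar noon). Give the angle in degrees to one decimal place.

Hour angle H = 15° × (9 − 12) = -45.00°.
With φ = -28.2°, δ = 16.7°, H = -45.00°: sin φ sin δ = -0.1358, cos φ cos δ cos H = 0.5969, so cos θ_z = 0.4611.
θ_z = arccos(0.4611) = 62.54°, so the elevation is 90° − 62.54° = 27.46°.

27.5°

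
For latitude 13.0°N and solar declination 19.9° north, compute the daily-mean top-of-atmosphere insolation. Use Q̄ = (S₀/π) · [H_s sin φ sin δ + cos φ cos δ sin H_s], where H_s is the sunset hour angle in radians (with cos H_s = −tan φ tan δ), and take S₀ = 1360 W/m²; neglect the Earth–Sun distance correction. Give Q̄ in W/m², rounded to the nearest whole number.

450 W/m²

The sunset hour angle satisfies cos H_s = −tan φ tan δ = -0.0836, giving H_s = 94.80°. In radians, H_s = 1.6546.
H_s sin φ sin δ = 1.6546 × 0.2250 × 0.3404 = 0.1267.
cos φ cos δ sin H_s = 0.9744 × 0.9403 × 0.9965 = 0.9130.
Q̄ = (1360/π) × (0.1267 + 0.9130) = 432.90 × 1.0397 = 450.09 W/m².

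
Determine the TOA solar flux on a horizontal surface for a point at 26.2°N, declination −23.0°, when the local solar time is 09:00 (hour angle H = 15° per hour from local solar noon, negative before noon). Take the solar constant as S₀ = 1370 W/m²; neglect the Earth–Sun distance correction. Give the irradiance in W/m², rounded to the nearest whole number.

Hour angle H = 15° × (9 − 12) = -45.00°.
cos θ_z = sin(26.2°) sin(-23.0°) + cos(26.2°) cos(-23.0°) cos(-45.00°) = -0.1725 + 0.5840 = 0.4115.
Top-of-atmosphere irradiance = S₀ cos θ_z = 1370 × 0.4115 = 563.75 W/m².

564 W/m²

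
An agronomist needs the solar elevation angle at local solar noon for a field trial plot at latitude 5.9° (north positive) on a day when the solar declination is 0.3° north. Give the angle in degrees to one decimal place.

84.4°

At local solar noon the hour angle is zero, so the elevation is 90° − |φ − δ| = 90° − |5.9° − (0.3°)| = 90° − 5.6° = 84.4°.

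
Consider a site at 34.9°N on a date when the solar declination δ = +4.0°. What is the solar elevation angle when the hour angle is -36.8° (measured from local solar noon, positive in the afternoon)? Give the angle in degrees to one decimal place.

44.0°

With φ = 34.9°, δ = 4.0°, H = -36.80°: sin φ sin δ = 0.0399, cos φ cos δ cos H = 0.6551, so cos θ_z = 0.6950.
θ_z = arccos(0.6950) = 45.97°, so the elevation is 90° − 45.97° = 44.03°.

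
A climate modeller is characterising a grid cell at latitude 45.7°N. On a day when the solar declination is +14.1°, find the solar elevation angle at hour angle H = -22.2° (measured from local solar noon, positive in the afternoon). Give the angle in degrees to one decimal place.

53.3°

cos θ_z = sin φ sin δ + cos φ cos δ cos H = (0.7157)(0.2436) + (0.6984)(0.9699)(0.9259) = 0.8015.
θ_z = arccos(0.8015) = 36.73°, so the elevation is 90° − 36.73° = 53.27°.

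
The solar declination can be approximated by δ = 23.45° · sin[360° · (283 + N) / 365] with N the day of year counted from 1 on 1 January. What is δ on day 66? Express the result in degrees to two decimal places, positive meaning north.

360 × (283 + 66) / 365 = 344.219°; sin(344.219°) = -0.2720.
δ = 23.45 × -0.2720 = -6.378° ≈ -6.38°.

-6.38°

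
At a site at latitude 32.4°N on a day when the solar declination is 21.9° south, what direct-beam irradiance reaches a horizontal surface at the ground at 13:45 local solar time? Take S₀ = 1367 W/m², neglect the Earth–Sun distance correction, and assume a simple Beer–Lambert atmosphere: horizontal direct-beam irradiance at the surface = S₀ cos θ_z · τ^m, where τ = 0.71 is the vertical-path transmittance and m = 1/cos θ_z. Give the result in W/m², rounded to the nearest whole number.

Hour angle H = 15° × (13.75 − 12) = 26.25°.
With φ = 32.4°, δ = -21.9°, H = 26.25°: sin φ sin δ = -0.1999, cos φ cos δ cos H = 0.7026, so cos θ_z = 0.5027.
Air mass m = 1/cos θ_z = 1/0.5027 = 1.989; τ^m = 0.71^1.989 = 0.5060.
Surface direct beam = 1367 × 0.5027 × 0.5060 = 347.72 W/m².

348 W/m²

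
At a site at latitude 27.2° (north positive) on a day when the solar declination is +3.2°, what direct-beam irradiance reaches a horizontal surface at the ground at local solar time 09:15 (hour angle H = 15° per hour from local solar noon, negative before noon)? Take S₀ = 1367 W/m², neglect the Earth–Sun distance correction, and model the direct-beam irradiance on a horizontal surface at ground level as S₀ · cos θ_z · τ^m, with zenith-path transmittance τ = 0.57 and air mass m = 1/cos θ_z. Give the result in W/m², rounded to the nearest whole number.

421 W/m²

Hour angle H = 15° × (9.25 − 12) = -41.25°.
cos θ_z = sin φ sin δ + cos φ cos δ cos H = (0.4571)(0.0558) + (0.8894)(0.9984)(0.7518) = 0.6931.
Air mass m = 1/cos θ_z = 1/0.6931 = 1.443; τ^m = 0.57^1.443 = 0.4444.
Surface direct beam = 1367 × 0.6931 × 0.4444 = 421.05 W/m².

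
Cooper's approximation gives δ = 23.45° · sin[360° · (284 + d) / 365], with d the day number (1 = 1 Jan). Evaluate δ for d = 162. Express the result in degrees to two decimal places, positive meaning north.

360 × (284 + 162) / 365 = 439.890°; sin(439.890°) = 0.9845.
δ = 23.45 × 0.9845 = 23.087° ≈ +23.09°.

+23.09°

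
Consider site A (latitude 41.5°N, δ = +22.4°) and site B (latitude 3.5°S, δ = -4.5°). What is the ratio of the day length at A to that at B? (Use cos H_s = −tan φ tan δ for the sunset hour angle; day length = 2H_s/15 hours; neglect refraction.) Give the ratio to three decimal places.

1.234

A: H_s = arccos(−tan 41.5° · tan 22.4°) = 111.39°, so 2H_s/15 = 14.8520 h.
B: H_s = arccos(−tan -3.5° · tan -4.5°) = 90.28°, so 2H_s/15 = 12.0373 h.
Ratio A/B = 14.8520 / 12.0373 = 1.2338.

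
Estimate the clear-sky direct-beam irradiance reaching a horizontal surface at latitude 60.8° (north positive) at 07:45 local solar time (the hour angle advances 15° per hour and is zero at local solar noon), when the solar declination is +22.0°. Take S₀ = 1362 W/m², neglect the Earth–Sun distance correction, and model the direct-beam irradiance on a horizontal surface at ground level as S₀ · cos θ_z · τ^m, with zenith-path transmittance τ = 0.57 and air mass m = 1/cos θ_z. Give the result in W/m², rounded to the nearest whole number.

247 W/m²

Hour angle H = 15° × (7.75 − 12) = -63.75°.
cos θ_z = sin φ sin δ + cos φ cos δ cos H = (0.8729)(0.3746) + (0.4879)(0.9272)(0.4423) = 0.5271.
Air mass m = 1/cos θ_z = 1/0.5271 = 1.897; τ^m = 0.57^1.897 = 0.3443.
Surface direct beam = 1362 × 0.5271 × 0.3443 = 247.18 W/m².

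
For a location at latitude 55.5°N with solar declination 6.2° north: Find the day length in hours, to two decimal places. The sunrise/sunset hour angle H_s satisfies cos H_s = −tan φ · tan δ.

cos H_s = −tan(55.5°) · tan(6.2°) = -0.1581, so H_s = arccos(-0.1581) = 99.10°.
Day length = 2 H_s / 15° h⁻¹ = 198.20° / 15 = 13.213 h.

13.21 hours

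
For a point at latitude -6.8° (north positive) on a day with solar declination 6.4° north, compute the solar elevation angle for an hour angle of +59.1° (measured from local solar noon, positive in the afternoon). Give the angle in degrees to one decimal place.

cos θ_z = sin φ sin δ + cos φ cos δ cos H = (-0.1184)(0.1115) + (0.9930)(0.9938)(0.5135) = 0.4935.
θ_z = arccos(0.4935) = 60.43°, so the elevation is 90° − 60.43° = 29.57°.

29.6°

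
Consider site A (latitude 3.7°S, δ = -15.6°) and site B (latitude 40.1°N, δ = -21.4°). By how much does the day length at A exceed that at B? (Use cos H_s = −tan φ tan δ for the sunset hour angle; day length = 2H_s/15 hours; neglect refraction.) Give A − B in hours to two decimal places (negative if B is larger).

+2.71 h

A: H_s = arccos(−tan -3.7° · tan -15.6°) = 91.03°, so 2H_s/15 = 12.1373 h.
B: H_s = arccos(−tan 40.1° · tan -21.4°) = 70.73°, so 2H_s/15 = 9.4307 h.
A − B = 12.1373 − 9.4307 = 2.7066 h.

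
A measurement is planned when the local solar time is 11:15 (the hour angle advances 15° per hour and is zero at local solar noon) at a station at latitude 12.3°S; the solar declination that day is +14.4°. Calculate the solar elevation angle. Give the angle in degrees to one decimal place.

Hour angle H = 15° × (11.25 − 12) = -11.25°.
cos θ_z = sin(-12.3°) sin(14.4°) + cos(-12.3°) cos(14.4°) cos(-11.25°) = -0.0530 + 0.9282 = 0.8752.
θ_z = arccos(0.8752) = 28.93°, so the elevation is 90° − 28.93° = 61.07°.

61.1°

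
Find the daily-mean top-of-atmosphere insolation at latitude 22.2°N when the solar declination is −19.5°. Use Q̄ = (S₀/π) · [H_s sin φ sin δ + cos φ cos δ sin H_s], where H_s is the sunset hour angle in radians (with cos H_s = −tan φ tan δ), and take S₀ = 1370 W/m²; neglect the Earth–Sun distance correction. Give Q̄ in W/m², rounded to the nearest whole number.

298 W/m²

The sunset hour angle satisfies cos H_s = −tan φ tan δ = 0.1445, giving H_s = 81.69°. In radians, H_s = 1.4258.
H_s sin φ sin δ = 1.4258 × 0.3778 × -0.3338 = -0.1798.
cos φ cos δ sin H_s = 0.9259 × 0.9426 × 0.9895 = 0.8636.
Q̄ = (1370/π) × (-0.1798 + 0.8636) = 436.08 × 0.6838 = 298.19 W/m².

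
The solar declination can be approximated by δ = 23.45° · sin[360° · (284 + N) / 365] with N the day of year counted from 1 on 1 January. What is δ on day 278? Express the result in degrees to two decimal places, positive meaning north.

-5.79°

360 × (284 + 278) / 365 = 554.301°; sin(554.301°) = -0.2470.
δ = 23.45 × -0.2470 = -5.792° ≈ -5.79°.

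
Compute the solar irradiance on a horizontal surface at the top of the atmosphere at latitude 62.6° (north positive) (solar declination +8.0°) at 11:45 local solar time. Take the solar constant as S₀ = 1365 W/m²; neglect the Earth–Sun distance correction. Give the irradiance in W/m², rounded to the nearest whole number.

789 W/m²

Hour angle H = 15° × (11.75 − 12) = -3.75°.
cos θ_z = sin(62.6°) sin(8.0°) + cos(62.6°) cos(8.0°) cos(-3.75°) = 0.1236 + 0.4547 = 0.5783.
Top-of-atmosphere irradiance = S₀ cos θ_z = 1365 × 0.5783 = 789.38 W/m².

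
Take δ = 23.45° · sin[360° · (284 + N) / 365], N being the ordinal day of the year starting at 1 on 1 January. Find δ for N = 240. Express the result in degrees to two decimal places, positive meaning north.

360 × (284 + 240) / 365 = 516.822°; sin(516.822°) = 0.3936.
δ = 23.45 × 0.3936 = 9.230° ≈ +9.23°.

+9.23°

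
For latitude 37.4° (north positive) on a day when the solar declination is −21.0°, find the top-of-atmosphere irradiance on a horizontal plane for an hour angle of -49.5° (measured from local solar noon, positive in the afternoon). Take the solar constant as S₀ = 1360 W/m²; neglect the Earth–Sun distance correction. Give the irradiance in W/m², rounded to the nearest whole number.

cos θ_z = sin φ sin δ + cos φ cos δ cos H = (0.6074)(-0.3584) + (0.7944)(0.9336)(0.6494) = 0.2639.
Top-of-atmosphere irradiance = S₀ cos θ_z = 1360 × 0.2639 = 358.90 W/m².

359 W/m²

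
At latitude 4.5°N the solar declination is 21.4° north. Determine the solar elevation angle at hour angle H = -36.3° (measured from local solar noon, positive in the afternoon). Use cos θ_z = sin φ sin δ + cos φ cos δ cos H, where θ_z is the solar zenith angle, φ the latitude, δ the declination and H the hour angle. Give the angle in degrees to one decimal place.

51.0°

cos θ_z = sin φ sin δ + cos φ cos δ cos H = (0.0785)(0.3649) + (0.9969)(0.9311)(0.8059) = 0.7767.
θ_z = arccos(0.7767) = 39.04°, so the elevation is 90° − 39.04° = 50.96°.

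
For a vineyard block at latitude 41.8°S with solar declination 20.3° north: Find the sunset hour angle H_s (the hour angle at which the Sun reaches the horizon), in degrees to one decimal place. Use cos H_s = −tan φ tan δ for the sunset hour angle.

70.7°

−tan φ tan δ = −(-0.8941)(0.3699) = 0.3307; H_s = arccos(0.3307) = 70.69°.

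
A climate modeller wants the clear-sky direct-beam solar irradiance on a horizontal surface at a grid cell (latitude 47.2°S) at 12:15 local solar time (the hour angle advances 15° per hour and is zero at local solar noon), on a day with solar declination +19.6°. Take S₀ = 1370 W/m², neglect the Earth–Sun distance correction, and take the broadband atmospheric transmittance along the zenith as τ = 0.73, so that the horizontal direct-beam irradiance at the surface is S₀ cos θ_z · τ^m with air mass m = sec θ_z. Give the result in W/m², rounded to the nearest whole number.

Hour angle H = 15° × (12.25 − 12) = 3.75°.
With φ = -47.2°, δ = 19.6°, H = 3.75°: sin φ sin δ = -0.2461, cos φ cos δ cos H = 0.6387, so cos θ_z = 0.3926.
Air mass m = 1/cos θ_z = 1/0.3926 = 2.547; τ^m = 0.73^2.547 = 0.4486.
Surface direct beam = 1370 × 0.3926 × 0.4486 = 241.28 W/m².

241 W/m²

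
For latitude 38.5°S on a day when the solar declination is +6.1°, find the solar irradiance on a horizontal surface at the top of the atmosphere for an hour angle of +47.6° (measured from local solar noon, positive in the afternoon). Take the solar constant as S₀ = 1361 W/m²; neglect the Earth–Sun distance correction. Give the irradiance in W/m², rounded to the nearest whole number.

624 W/m²

cos θ_z = sin(-38.5°) sin(6.1°) + cos(-38.5°) cos(6.1°) cos(47.60°) = -0.0662 + 0.5247 = 0.4585.
Top-of-atmosphere irradiance = S₀ cos θ_z = 1361 × 0.4585 = 624.02 W/m².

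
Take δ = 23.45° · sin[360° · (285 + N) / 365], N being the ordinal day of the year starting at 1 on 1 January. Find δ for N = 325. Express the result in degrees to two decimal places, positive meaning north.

-20.64°

360 × (285 + 325) / 365 = 601.644°; sin(601.644°) = -0.8800.
δ = 23.45 × -0.8800 = -20.636° ≈ -20.64°.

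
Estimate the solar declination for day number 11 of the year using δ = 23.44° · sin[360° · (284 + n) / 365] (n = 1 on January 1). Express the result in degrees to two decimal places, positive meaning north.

360 × (284 + 11) / 365 = 290.959°; sin(290.959°) = -0.9338.
δ = 23.44 × -0.9338 = -21.888° ≈ -21.89°.

-21.89°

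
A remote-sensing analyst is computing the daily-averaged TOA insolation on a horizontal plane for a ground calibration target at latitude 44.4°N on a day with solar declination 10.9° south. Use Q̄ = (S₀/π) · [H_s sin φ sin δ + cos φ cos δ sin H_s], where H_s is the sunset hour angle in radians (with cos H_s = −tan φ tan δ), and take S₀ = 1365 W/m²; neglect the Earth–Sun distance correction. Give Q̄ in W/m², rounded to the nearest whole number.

The sunset hour angle satisfies cos H_s = −tan φ tan δ = 0.1886, giving H_s = 79.13°. In radians, H_s = 1.3811.
H_s sin φ sin δ = 1.3811 × 0.6997 × -0.1891 = -0.1827.
cos φ cos δ sin H_s = 0.7145 × 0.9820 × 0.9821 = 0.6891.
Q̄ = (1365/π) × (-0.1827 + 0.6891) = 434.49 × 0.5064 = 220.03 W/m².

220 W/m²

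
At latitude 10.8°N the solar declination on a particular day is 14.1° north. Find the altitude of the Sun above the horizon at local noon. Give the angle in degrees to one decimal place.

At local solar noon the hour angle is zero, so the elevation is 90° − |φ − δ| = 90° − |10.8° − (14.1°)| = 90° − 3.3° = 86.7°.

86.7°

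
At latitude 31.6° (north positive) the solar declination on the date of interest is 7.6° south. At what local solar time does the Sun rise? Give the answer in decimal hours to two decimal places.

−tan φ tan δ = −(0.6152)(-0.1334) = 0.0821; H_s = arccos(0.0821) = 85.29°.
Sunrise is at 12 − H_s/15 = 12 − 5.686 = 6.314 h local solar time.

6.31 h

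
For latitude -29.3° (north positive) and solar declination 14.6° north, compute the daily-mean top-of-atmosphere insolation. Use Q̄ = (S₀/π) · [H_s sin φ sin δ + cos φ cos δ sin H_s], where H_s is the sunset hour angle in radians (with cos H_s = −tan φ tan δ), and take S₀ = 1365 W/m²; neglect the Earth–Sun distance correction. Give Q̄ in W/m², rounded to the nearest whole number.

The sunset hour angle satisfies cos H_s = −tan φ tan δ = 0.1462, giving H_s = 81.59°. In radians, H_s = 1.4240.
H_s sin φ sin δ = 1.4240 × -0.4894 × 0.2521 = -0.1757.
cos φ cos δ sin H_s = 0.8721 × 0.9677 × 0.9892 = 0.8348.
Q̄ = (1365/π) × (-0.1757 + 0.8348) = 434.49 × 0.6591 = 286.37 W/m².

286 W/m²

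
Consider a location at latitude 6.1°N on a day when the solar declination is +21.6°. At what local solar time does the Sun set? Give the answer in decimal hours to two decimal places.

18.16 h

cos H_s = −tan(6.1°) · tan(21.6°) = -0.0423, so H_s = arccos(-0.0423) = 92.42°.
Sunset is at 12 + H_s/15 = 12 + 6.161 = 18.161 h local solar time.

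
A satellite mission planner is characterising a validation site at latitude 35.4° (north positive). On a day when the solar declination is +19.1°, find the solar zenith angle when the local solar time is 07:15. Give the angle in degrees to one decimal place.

64.1°

Hour angle H = 15° × (7.25 − 12) = -71.25°.
With φ = 35.4°, δ = 19.1°, H = -71.25°: sin φ sin δ = 0.1896, cos φ cos δ cos H = 0.2476, so cos θ_z = 0.4372.
θ_z = arccos(0.4372) = 64.07°.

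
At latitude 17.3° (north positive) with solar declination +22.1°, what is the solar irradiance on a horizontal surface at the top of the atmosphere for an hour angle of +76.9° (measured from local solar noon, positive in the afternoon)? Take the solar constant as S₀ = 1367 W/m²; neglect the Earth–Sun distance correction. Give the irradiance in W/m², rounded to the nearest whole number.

427 W/m²

cos θ_z = sin(17.3°) sin(22.1°) + cos(17.3°) cos(22.1°) cos(76.90°) = 0.1119 + 0.2005 = 0.3124.
Top-of-atmosphere irradiance = S₀ cos θ_z = 1367 × 0.3124 = 427.05 W/m².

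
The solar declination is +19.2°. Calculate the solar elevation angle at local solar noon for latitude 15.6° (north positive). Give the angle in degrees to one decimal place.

86.4°

At local solar noon the hour angle is zero, so the elevation is 90° − |φ − δ| = 90° − |15.6° − (19.2°)| = 90° − 3.6° = 86.4°.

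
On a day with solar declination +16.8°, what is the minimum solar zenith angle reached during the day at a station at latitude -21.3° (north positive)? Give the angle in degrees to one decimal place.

38.1°

At local solar noon the hour angle is zero, so the zenith angle is |φ − δ| = |-21.3° − (16.8°)| = 38.1°.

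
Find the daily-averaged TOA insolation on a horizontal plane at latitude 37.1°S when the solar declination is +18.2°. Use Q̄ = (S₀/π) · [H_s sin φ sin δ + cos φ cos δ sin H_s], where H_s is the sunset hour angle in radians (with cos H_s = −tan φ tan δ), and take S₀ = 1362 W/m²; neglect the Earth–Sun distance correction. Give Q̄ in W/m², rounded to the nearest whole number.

210 W/m²

−tan φ tan δ = −(-0.7563)(0.3288) = 0.2487; H_s = arccos(0.2487) = 75.60°. In radians, H_s = 1.3195.
H_s sin φ sin δ = 1.3195 × -0.6032 × 0.3123 = -0.2486.
cos φ cos δ sin H_s = 0.7976 × 0.9500 × 0.9686 = 0.7339.
Q̄ = (1362/π) × (-0.2486 + 0.7339) = 433.54 × 0.4853 = 210.40 W/m².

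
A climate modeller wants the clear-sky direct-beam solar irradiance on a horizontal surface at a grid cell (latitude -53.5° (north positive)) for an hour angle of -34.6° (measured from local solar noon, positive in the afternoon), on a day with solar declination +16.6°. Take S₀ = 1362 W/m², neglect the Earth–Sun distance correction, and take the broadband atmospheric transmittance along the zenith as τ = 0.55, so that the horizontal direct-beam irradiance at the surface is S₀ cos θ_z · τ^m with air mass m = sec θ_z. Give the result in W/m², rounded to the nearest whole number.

cos θ_z = sin φ sin δ + cos φ cos δ cos H = (-0.8039)(0.2857) + (0.5948)(0.9583)(0.8231) = 0.2395.
Air mass m = 1/cos θ_z = 1/0.2395 = 4.175; τ^m = 0.55^4.175 = 0.0824.
Surface direct beam = 1362 × 0.2395 × 0.0824 = 26.88 W/m².

27 W/m²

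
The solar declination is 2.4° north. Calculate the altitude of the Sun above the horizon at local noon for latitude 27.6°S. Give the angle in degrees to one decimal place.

60.0°

At local solar noon the hour angle is zero, so the elevation is 90° − |φ − δ| = 90° − |-27.6° − (2.4°)| = 90° − 30.0° = 60.0°.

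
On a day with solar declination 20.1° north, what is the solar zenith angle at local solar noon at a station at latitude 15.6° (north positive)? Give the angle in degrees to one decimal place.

4.5°

At local solar noon the hour angle is zero, so the zenith angle is |φ − δ| = |15.6° − (20.1°)| = 4.5°.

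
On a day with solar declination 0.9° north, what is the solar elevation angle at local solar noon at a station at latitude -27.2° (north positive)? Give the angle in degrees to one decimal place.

61.9°

At local solar noon the hour angle is zero, so the elevation is 90° − |φ − δ| = 90° − |-27.2° − (0.9°)| = 90° − 28.1° = 61.9°.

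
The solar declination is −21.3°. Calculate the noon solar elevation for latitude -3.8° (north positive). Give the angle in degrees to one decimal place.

At local solar noon the hour angle is zero, so the elevation is 90° − |φ − δ| = 90° − |-3.8° − (-21.3°)| = 90° − 17.5° = 72.5°.

72.5°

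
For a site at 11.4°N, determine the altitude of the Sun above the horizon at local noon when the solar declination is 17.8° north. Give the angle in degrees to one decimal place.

83.6°

At local solar noon the hour angle is zero, so the elevation is 90° − |φ − δ| = 90° − |11.4° − (17.8°)| = 90° − 6.4° = 83.6°.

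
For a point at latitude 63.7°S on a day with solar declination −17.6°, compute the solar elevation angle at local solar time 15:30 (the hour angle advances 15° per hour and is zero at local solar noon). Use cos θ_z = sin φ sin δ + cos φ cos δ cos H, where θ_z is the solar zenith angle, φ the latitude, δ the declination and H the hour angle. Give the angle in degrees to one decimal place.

31.9°

Hour angle H = 15° × (15.5 − 12) = 52.50°.
cos θ_z = sin(-63.7°) sin(-17.6°) + cos(-63.7°) cos(-17.6°) cos(52.50°) = 0.2711 + 0.2571 = 0.5282.
θ_z = arccos(0.5282) = 58.12°, so the elevation is 90° − 58.12° = 31.88°.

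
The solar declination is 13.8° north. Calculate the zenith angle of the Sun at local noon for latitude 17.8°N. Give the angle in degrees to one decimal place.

At local solar noon the hour angle is zero, so the zenith angle is |φ − δ| = |17.8° − (13.8°)| = 4.0°.

4.0°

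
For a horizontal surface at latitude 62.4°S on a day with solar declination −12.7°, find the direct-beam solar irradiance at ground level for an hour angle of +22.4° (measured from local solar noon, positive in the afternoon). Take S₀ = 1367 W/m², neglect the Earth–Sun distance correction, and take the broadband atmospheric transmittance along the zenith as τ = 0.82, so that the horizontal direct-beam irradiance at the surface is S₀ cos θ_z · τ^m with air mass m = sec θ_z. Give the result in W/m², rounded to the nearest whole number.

606 W/m²

With φ = -62.4°, δ = -12.7°, H = 22.40°: sin φ sin δ = 0.1948, cos φ cos δ cos H = 0.4179, so cos θ_z = 0.6127.
Air mass m = 1/cos θ_z = 1/0.6127 = 1.632; τ^m = 0.82^1.632 = 0.7233.
Surface direct beam = 1367 × 0.6127 × 0.7233 = 605.81 W/m².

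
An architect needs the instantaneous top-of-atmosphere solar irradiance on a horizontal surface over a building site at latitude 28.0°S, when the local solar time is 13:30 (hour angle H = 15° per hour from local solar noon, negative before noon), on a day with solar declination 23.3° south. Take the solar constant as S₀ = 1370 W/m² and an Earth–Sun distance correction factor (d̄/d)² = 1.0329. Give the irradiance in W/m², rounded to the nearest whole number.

1323 W/m²

Hour angle H = 15° × (13.5 − 12) = 22.50°.
cos θ_z = sin(-28.0°) sin(-23.3°) + cos(-28.0°) cos(-23.3°) cos(22.50°) = 0.1857 + 0.7492 = 0.9349.
Top-of-atmosphere irradiance = S₀ (d̄/d)² cos θ_z = 1370 × 1.0329 × 0.9349 = 1322.95 W/m².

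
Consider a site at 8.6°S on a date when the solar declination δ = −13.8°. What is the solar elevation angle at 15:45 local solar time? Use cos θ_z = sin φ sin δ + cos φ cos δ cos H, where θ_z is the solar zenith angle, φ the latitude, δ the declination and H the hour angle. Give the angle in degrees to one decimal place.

Hour angle H = 15° × (15.75 − 12) = 56.25°.
cos θ_z = sin(-8.6°) sin(-13.8°) + cos(-8.6°) cos(-13.8°) cos(56.25°) = 0.0357 + 0.5335 = 0.5692.
θ_z = arccos(0.5692) = 55.31°, so the elevation is 90° − 55.31° = 34.69°.

34.7°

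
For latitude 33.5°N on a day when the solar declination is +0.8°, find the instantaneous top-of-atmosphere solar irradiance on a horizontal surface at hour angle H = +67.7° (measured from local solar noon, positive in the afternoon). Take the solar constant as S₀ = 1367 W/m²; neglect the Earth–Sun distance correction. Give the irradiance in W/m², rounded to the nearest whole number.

443 W/m²

With φ = 33.5°, δ = 0.8°, H = 67.70°: sin φ sin δ = 0.0077, cos φ cos δ cos H = 0.3164, so cos θ_z = 0.3241.
Top-of-atmosphere irradiance = S₀ cos θ_z = 1367 × 0.3241 = 443.04 W/m².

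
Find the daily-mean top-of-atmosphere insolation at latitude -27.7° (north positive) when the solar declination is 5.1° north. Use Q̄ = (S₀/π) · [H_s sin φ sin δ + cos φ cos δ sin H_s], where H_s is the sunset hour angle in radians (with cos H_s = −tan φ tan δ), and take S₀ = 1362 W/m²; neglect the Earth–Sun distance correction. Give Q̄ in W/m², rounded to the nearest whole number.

355 W/m²

The sunset hour angle satisfies cos H_s = −tan φ tan δ = 0.0469, giving H_s = 87.31°. In radians, H_s = 1.5238.
H_s sin φ sin δ = 1.5238 × -0.4648 × 0.0889 = -0.0630.
cos φ cos δ sin H_s = 0.8854 × 0.9960 × 0.9989 = 0.8809.
Q̄ = (1362/π) × (-0.0630 + 0.8809) = 433.54 × 0.8179 = 354.59 W/m².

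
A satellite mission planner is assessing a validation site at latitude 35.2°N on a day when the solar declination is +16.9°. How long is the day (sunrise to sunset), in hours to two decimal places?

13.65 hours

−tan φ tan δ = −(0.7054)(0.3038) = -0.2143; H_s = arccos(-0.2143) = 102.37°.
Day length = 2 H_s / 15° h⁻¹ = 204.74° / 15 = 13.649 h.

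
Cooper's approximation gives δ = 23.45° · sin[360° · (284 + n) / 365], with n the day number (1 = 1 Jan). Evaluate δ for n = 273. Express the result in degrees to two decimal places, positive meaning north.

-3.82°

360 × (284 + 273) / 365 = 549.370°; sin(549.370°) = -0.1628.
δ = 23.45 × -0.1628 = -3.818° ≈ -3.82°.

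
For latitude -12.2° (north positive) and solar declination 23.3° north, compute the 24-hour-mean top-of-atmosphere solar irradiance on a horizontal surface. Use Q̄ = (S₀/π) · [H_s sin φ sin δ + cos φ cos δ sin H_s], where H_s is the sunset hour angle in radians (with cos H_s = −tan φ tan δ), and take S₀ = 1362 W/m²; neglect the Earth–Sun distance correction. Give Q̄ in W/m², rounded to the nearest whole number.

334 W/m²

−tan φ tan δ = −(-0.2162)(0.4307) = 0.0931; H_s = arccos(0.0931) = 84.66°. In radians, H_s = 1.4776.
H_s sin φ sin δ = 1.4776 × -0.2113 × 0.3955 = -0.1235.
cos φ cos δ sin H_s = 0.9774 × 0.9184 × 0.9957 = 0.8938.
Q̄ = (1362/π) × (-0.1235 + 0.8938) = 433.54 × 0.7703 = 333.96 W/m².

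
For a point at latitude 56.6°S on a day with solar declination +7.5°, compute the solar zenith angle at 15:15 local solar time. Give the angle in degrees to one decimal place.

75.5°

Hour angle H = 15° × (15.25 − 12) = 48.75°.
cos θ_z = sin(-56.6°) sin(7.5°) + cos(-56.6°) cos(7.5°) cos(48.75°) = -0.1090 + 0.3599 = 0.2509.
θ_z = arccos(0.2509) = 75.47°.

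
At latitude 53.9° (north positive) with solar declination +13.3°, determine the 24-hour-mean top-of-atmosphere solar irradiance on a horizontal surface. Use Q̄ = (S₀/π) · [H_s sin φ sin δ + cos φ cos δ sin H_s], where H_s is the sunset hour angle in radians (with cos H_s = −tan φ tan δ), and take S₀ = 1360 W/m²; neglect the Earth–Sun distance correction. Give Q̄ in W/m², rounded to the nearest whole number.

cos H_s = −tan(53.9°) · tan(13.3°) = -0.3242, so H_s = arccos(-0.3242) = 108.92°. In radians, H_s = 1.9010.
H_s sin φ sin δ = 1.9010 × 0.8080 × 0.2300 = 0.3533.
cos φ cos δ sin H_s = 0.5892 × 0.9732 × 0.9460 = 0.5424.
Q̄ = (1360/π) × (0.3533 + 0.5424) = 432.90 × 0.8957 = 387.75 W/m².

388 W/m²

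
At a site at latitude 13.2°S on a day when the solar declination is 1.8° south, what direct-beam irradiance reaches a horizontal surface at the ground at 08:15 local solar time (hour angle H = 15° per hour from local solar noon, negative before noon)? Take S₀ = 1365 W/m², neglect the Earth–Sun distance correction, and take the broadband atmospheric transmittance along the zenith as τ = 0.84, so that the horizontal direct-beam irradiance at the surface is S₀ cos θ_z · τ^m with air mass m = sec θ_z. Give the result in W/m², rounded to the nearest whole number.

544 W/m²

Hour angle H = 15° × (8.25 − 12) = -56.25°.
cos θ_z = sin φ sin δ + cos φ cos δ cos H = (-0.2284)(-0.0314) + (0.9736)(0.9995)(0.5556) = 0.5478.
Air mass m = 1/cos θ_z = 1/0.5478 = 1.825; τ^m = 0.84^1.825 = 0.7275.
Surface direct beam = 1365 × 0.5478 × 0.7275 = 543.99 W/m².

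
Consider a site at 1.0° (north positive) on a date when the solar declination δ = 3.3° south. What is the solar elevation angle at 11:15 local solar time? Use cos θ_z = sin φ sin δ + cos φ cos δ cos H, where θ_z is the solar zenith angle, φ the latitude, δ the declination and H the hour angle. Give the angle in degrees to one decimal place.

78.0°

Hour angle H = 15° × (11.25 − 12) = -11.25°.
With φ = 1.0°, δ = -3.3°, H = -11.25°: sin φ sin δ = -0.0010, cos φ cos δ cos H = 0.9790, so cos θ_z = 0.9780.
θ_z = arccos(0.9780) = 12.04°, so the elevation is 90° − 12.04° = 77.96°.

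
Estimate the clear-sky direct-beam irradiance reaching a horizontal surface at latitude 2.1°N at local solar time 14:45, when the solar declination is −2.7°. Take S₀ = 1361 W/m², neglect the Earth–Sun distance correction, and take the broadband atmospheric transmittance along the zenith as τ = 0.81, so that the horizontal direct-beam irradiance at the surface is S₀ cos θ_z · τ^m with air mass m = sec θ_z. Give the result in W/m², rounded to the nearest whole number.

769 W/m²

Hour angle H = 15° × (14.75 − 12) = 41.25°.
cos θ_z = sin(2.1°) sin(-2.7°) + cos(2.1°) cos(-2.7°) cos(41.25°) = -0.0017 + 0.7505 = 0.7488.
Air mass m = 1/cos θ_z = 1/0.7488 = 1.335; τ^m = 0.81^1.335 = 0.7548.
Surface direct beam = 1361 × 0.7488 × 0.7548 = 769.23 W/m².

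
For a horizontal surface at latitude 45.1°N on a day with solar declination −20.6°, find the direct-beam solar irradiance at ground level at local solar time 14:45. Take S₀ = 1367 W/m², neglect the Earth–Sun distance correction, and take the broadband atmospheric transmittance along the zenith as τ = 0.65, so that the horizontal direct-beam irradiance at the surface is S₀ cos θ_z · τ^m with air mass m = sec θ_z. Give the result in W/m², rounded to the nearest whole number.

Hour angle H = 15° × (14.75 − 12) = 41.25°.
cos θ_z = sin φ sin δ + cos φ cos δ cos H = (0.7083)(-0.3518) + (0.7059)(0.9361)(0.7518) = 0.2476.
Air mass m = 1/cos θ_z = 1/0.2476 = 4.039; τ^m = 0.65^4.039 = 0.1755.
Surface direct beam = 1367 × 0.2476 × 0.1755 = 59.40 W/m².

59 W/m²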